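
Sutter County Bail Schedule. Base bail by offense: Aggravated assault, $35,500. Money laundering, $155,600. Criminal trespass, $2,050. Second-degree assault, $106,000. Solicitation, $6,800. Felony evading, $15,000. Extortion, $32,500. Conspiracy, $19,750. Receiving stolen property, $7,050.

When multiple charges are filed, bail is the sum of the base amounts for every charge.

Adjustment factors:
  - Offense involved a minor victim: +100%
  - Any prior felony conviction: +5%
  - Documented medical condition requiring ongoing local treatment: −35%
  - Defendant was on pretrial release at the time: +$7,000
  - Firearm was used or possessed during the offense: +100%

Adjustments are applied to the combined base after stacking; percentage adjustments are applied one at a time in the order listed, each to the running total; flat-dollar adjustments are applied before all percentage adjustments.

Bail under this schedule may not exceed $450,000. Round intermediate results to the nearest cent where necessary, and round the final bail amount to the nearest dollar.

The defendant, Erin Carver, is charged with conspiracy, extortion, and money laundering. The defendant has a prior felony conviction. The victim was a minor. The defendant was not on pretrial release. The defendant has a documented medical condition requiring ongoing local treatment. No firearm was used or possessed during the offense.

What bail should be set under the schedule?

$283,715

Base amounts from the schedule: conspiracy $19,750; extortion $32,500; money laundering $155,600.
Stacking rule: sum of all bases. $19,750 + $32,500 + $155,600 = $207,850.
Offense involved a minor victim (+100%): $207,850 × 2 = $415,700.
Any prior felony conviction (+5%): $415,700 × 1.05 = $436,485.
Documented medical condition requiring ongoing local treatment (−35%): $436,485 × 0.65 = $283,715.25.
$283,715.25 is within the $450,000 maximum.
Rounded to the nearest dollar: $283,715.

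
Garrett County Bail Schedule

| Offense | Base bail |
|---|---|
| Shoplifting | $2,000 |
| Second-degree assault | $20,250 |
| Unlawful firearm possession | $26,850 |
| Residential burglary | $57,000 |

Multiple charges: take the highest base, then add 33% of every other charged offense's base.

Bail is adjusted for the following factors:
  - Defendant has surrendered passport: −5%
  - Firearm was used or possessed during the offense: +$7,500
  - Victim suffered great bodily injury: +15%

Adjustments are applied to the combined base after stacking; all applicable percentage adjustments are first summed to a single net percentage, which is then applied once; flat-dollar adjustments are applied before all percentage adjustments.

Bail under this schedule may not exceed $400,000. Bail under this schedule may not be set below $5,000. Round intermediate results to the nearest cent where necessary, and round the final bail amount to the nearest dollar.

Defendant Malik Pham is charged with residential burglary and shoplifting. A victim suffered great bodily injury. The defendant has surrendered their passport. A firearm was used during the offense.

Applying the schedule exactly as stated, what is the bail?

Base amounts from the schedule: residential burglary $57,000; shoplifting $2,000.
Stacking rule: highest base plus 33% of each additional charge. Highest is residential burglary at $57,000. Additional: $2,000 × 33% = $660. Combined base = $57,000 + $660 = $57,660.
Firearm was used or possessed during the offense (+$7,500 flat): $57,660 + $7,500 = $65,160.
Net percentage adjustment: −5% +15% = +10%. $65,160 × 1.1 = $71,676.
$71,676 is within the $400,000 maximum.
$71,676 is at or above the $5,000 minimum.

$71,676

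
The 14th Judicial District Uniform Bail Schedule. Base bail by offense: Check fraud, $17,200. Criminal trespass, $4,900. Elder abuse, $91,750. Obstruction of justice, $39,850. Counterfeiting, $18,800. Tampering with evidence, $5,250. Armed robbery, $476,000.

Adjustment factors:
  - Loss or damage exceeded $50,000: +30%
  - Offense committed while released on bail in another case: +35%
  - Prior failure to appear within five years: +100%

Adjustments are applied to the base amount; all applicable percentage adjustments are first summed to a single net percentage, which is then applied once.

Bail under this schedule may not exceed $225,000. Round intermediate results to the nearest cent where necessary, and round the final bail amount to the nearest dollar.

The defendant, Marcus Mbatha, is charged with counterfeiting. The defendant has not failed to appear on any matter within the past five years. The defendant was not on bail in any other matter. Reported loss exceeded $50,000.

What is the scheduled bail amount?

Base amounts from the schedule: counterfeiting $18,800.
Single charge. Combined base = $18,800.
Loss or damage exceeded $50,000 (+30%): $18,800 × 1.3 = $24,440.
$24,440 is within the $225,000 maximum.

$24,440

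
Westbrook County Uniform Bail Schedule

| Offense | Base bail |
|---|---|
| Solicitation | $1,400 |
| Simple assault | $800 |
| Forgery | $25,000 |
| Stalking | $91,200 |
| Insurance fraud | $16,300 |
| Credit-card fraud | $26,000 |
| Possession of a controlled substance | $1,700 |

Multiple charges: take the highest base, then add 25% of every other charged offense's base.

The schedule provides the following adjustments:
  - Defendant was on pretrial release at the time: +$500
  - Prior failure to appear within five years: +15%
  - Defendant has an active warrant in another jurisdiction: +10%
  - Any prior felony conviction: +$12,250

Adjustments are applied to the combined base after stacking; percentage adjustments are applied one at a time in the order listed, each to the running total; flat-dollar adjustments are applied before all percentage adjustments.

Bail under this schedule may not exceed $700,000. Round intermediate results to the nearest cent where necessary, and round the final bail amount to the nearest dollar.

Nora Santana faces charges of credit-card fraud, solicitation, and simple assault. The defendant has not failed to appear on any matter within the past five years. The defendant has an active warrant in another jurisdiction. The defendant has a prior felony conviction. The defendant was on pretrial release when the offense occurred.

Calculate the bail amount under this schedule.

$43,230

Base amounts from the schedule: credit-card fraud $26,000; solicitation $1,400; simple assault $800.
Stacking rule: highest base plus 25% of each additional charge. Highest is credit-card fraud at $26,000. Additional: $1,400 × 25% = $350; $800 × 25% = $200. Combined base = $26,000 + $550 = $26,550.
Defendant was on pretrial release at the time (+$500 flat): $26,550 + $500 = $27,050.
Any prior felony conviction (+$12,250 flat): $27,050 + $12,250 = $39,300.
Defendant has an active warrant in another jurisdiction (+10%): $39,300 × 1.1 = $43,230.
$43,230 is within the $700,000 maximum.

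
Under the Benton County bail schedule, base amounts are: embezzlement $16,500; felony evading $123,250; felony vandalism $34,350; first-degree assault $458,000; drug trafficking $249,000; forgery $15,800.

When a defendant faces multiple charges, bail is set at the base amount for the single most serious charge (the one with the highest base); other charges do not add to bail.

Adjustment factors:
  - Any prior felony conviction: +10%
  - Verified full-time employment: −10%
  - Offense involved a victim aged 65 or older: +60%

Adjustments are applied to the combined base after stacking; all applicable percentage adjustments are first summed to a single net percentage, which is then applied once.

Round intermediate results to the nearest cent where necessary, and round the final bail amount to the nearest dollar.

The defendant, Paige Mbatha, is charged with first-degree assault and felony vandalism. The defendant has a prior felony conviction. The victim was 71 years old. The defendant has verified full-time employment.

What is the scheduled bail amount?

Base amounts from the schedule: first-degree assault $458,000; felony vandalism $34,350.
Stacking rule: use the highest base only. Highest is first-degree assault at $458,000. Combined base = $458,000.
Net percentage adjustment: +10% −10% +60% = +60%. $458,000 × 1.6 = $732,800.

$732,800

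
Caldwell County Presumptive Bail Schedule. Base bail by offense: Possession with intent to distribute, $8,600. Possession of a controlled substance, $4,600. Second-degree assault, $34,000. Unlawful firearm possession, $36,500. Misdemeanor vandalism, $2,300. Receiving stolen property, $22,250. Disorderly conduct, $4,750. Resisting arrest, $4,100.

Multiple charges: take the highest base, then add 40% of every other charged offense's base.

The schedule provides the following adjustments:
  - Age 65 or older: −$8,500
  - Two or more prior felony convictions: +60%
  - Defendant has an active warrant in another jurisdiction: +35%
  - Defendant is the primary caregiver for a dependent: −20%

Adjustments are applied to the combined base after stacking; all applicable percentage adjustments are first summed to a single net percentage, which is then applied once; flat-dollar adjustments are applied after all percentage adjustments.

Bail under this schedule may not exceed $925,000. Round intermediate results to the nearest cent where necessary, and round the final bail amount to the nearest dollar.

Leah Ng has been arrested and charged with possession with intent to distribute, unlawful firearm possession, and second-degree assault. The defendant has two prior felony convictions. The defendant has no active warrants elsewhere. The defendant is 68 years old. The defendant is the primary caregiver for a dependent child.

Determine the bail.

Base amounts from the schedule: possession with intent to distribute $8,600; unlawful firearm possession $36,500; second-degree assault $34,000.
Stacking rule: highest base plus 40% of each additional charge. Highest is unlawful firearm possession at $36,500. Additional: $8,600 × 40% = $3,440; $34,000 × 40% = $13,600. Combined base = $36,500 + $17,040 = $53,540.
Net percentage adjustment: +60% −20% = +40%. $53,540 × 1.4 = $74,956.
Age 65 or older (−$8,500 flat): $74,956 − $8,500 = $66,456.
$66,456 is within the $925,000 maximum.

$66,456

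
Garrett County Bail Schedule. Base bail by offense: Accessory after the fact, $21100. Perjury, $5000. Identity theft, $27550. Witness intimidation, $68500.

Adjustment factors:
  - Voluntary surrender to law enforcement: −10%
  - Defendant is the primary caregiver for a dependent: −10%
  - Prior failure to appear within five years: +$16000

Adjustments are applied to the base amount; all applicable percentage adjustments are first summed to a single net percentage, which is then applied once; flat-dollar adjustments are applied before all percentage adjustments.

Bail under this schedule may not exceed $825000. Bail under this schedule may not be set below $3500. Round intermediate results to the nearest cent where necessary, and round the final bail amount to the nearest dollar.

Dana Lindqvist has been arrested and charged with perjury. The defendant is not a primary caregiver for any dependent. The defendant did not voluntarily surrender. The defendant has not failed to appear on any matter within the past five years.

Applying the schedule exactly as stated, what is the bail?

$5000

Base amounts from the schedule: perjury $5000.
Single charge. Combined base = $5000.
No adjustment factors apply to this defendant.
$5000 is within the $825000 maximum.
$5000 is at or above the $3500 minimum.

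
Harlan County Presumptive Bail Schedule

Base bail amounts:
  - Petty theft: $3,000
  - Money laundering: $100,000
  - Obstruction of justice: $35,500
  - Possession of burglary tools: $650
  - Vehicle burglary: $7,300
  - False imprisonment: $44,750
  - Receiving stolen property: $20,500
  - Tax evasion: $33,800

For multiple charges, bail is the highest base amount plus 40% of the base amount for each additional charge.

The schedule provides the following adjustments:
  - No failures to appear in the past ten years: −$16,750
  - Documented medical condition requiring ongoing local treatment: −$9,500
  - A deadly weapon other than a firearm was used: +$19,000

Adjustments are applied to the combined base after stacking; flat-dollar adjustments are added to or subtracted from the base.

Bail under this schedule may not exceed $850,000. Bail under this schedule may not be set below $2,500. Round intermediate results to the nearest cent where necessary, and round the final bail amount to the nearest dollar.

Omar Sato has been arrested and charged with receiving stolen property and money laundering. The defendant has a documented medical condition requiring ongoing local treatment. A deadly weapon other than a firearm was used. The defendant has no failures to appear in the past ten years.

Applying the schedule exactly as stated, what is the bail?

Base amounts from the schedule: receiving stolen property $20,500; money laundering $100,000.
Stacking rule: highest base plus 40% of each additional charge. Highest is money laundering at $100,000. Additional: $20,500 × 40% = $8,200. Combined base = $100,000 + $8,200 = $108,200.
No failures to appear in the past ten years (−$16,750 flat): $108,200 − $16,750 = $91,450.
Documented medical condition requiring ongoing local treatment (−$9,500 flat): $91,450 − $9,500 = $81,950.
A deadly weapon other than a firearm was used (+$19,000 flat): $81,950 + $19,000 = $100,950.
$100,950 is within the $850,000 maximum.
$100,950 is at or above the $2,500 minimum.

$100,950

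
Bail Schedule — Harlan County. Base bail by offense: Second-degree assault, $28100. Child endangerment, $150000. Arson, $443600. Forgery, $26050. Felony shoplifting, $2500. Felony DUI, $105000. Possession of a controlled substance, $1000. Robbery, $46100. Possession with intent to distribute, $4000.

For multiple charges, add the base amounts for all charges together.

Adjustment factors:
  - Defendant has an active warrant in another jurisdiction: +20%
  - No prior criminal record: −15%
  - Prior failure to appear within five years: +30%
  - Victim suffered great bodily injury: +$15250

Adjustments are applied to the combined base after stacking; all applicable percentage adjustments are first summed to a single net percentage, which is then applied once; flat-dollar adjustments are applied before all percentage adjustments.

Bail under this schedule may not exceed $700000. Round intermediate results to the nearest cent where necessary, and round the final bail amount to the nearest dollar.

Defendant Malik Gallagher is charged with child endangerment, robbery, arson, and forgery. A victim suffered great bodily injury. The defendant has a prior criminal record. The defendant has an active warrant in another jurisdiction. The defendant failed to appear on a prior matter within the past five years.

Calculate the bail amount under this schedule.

Base amounts from the schedule: child endangerment $150000; robbery $46100; arson $443600; forgery $26050.
Stacking rule: sum of all bases. $150000 + $46100 + $443600 + $26050 = $665750.
Victim suffered great bodily injury (+$15250 flat): $665750 + $15250 = $681000.
Net percentage adjustment: +20% +30% = +50%. $681000 × 1.5 = $1021500.
Result $1021500 exceeds the maximum of $700000; bail is capped at $700000.

$700000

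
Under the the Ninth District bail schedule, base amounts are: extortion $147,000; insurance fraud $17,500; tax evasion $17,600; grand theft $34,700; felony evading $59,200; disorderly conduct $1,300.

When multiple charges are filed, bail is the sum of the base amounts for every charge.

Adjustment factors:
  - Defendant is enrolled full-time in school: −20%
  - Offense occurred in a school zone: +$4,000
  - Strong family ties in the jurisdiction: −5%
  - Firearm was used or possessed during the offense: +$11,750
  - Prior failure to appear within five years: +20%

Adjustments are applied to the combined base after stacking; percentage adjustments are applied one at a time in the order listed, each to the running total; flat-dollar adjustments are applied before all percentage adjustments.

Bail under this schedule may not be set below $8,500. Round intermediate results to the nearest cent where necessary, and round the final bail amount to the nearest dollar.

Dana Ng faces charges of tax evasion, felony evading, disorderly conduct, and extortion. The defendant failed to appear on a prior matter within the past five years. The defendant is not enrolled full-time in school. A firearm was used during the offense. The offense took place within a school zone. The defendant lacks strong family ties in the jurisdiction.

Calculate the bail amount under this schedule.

Base amounts from the schedule: tax evasion $17,600; felony evading $59,200; disorderly conduct $1,300; extortion $147,000.
Stacking rule: sum of all bases. $17,600 + $59,200 + $1,300 + $147,000 = $225,100.
Offense occurred in a school zone (+$4,000 flat): $225,100 + $4,000 = $229,100.
Firearm was used or possessed during the offense (+$11,750 flat): $229,100 + $11,750 = $240,850.
Prior failure to appear within five years (+20%): $240,850 × 1.2 = $289,020.
$289,020 is at or above the $8,500 minimum.

$289,020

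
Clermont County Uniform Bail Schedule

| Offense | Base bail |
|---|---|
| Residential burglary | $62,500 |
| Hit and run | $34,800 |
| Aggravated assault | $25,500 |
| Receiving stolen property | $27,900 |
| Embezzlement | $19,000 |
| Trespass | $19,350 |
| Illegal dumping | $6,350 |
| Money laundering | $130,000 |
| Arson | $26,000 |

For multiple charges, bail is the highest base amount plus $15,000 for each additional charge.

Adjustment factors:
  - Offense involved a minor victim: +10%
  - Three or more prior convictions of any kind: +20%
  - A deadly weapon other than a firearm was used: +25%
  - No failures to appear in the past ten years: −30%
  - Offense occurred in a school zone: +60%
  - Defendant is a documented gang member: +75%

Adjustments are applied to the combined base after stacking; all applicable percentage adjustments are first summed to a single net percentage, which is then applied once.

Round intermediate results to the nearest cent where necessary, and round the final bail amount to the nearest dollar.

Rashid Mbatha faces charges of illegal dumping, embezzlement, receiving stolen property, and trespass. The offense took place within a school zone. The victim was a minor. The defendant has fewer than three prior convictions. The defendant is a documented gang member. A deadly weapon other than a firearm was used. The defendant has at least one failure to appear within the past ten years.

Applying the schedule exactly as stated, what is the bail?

$196,830

Base amounts from the schedule: illegal dumping $6,350; embezzlement $19,000; receiving stolen property $27,900; trespass $19,350.
Stacking rule: highest base plus $15,000 per additional charge. Highest is receiving stolen property at $27,900; 3 additional charges → +$45,000. Combined base = $72,900.
Net percentage adjustment: +10% +25% +60% +75% = +170%. $72,900 × 2.7 = $196,830.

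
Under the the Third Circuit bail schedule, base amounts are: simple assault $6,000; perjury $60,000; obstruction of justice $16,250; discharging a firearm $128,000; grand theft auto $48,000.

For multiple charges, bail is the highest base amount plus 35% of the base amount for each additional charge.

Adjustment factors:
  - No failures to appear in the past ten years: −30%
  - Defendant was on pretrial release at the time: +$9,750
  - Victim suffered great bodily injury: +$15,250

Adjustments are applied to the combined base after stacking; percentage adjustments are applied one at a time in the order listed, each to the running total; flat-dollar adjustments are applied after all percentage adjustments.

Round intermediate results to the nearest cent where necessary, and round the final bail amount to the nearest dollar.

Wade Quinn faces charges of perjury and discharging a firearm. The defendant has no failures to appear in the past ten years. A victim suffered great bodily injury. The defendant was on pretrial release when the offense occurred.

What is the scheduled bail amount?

Base amounts from the schedule: perjury $60,000; discharging a firearm $128,000.
Stacking rule: highest base plus 35% of each additional charge. Highest is discharging a firearm at $128,000. Additional: $60,000 × 35% = $21,000. Combined base = $128,000 + $21,000 = $149,000.
No failures to appear in the past ten years (−30%): $149,000 × 0.7 = $104,300.
Defendant was on pretrial release at the time (+$9,750 flat): $104,300 + $9,750 = $114,050.
Victim suffered great bodily injury (+$15,250 flat): $114,050 + $15,250 = $129,300.

$129,300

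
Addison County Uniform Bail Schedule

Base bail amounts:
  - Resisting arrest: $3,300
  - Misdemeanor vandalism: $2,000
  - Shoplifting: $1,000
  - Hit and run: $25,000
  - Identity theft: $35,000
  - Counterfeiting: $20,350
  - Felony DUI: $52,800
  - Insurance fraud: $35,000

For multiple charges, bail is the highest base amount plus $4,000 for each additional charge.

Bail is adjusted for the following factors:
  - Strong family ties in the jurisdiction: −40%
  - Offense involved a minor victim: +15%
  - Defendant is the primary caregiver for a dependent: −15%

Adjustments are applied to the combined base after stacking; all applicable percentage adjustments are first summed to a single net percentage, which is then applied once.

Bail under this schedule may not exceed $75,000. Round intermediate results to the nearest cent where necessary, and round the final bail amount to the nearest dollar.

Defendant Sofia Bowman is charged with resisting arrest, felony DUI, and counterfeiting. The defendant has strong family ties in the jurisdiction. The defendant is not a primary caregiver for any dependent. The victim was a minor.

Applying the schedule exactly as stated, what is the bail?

Base amounts from the schedule: resisting arrest $3,300; felony DUI $52,800; counterfeiting $20,350.
Stacking rule: highest base plus $4,000 per additional charge. Highest is felony DUI at $52,800; 2 additional charges → +$8,000. Combined base = $60,800.
Net percentage adjustment: −40% +15% = −25%. $60,800 × 0.75 = $45,600.
$45,600 is within the $75,000 maximum.

$45,600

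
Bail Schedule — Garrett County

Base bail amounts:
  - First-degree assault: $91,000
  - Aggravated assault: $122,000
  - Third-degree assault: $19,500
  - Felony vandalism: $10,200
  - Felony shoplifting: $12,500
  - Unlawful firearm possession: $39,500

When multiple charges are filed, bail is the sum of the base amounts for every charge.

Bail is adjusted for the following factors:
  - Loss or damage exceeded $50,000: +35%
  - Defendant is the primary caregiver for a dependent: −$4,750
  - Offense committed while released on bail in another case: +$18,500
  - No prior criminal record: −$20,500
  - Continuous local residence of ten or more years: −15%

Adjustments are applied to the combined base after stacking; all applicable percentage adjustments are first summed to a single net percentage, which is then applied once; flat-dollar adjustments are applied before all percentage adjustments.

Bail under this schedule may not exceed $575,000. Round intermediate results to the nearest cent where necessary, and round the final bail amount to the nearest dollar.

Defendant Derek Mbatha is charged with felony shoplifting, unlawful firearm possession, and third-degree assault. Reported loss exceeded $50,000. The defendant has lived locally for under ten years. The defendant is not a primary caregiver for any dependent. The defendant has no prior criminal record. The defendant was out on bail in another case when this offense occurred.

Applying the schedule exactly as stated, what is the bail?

Base amounts from the schedule: felony shoplifting $12,500; unlawful firearm possession $39,500; third-degree assault $19,500.
Stacking rule: sum of all bases. $12,500 + $39,500 + $19,500 = $71,500.
Offense committed while released on bail in another case (+$18,500 flat): $71,500 + $18,500 = $90,000.
No prior criminal record (−$20,500 flat): $90,000 − $20,500 = $69,500.
Loss or damage exceeded $50,000 (+35%): $69,500 × 1.35 = $93,825.
$93,825 is within the $575,000 maximum.

$93,825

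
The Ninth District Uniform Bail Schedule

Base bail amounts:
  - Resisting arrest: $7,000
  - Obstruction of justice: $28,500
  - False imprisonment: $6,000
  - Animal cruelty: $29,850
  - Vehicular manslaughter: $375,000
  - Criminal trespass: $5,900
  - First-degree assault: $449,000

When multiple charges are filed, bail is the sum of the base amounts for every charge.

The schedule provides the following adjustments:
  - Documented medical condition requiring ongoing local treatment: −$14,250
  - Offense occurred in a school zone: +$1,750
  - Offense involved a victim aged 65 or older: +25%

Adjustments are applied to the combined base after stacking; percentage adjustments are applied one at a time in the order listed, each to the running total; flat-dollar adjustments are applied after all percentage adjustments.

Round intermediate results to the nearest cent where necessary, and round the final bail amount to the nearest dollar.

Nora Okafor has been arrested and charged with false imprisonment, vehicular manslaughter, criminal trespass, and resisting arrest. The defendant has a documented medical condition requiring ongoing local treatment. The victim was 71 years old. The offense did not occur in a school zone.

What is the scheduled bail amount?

Base amounts from the schedule: false imprisonment $6,000; vehicular manslaughter $375,000; criminal trespass $5,900; resisting arrest $7,000.
Stacking rule: sum of all bases. $6,000 + $375,000 + $5,900 + $7,000 = $393,900.
Offense involved a victim aged 65 or older (+25%): $393,900 × 1.25 = $492,375.
Documented medical condition requiring ongoing local treatment (−$14,250 flat): $492,375 − $14,250 = $478,125.

$478,125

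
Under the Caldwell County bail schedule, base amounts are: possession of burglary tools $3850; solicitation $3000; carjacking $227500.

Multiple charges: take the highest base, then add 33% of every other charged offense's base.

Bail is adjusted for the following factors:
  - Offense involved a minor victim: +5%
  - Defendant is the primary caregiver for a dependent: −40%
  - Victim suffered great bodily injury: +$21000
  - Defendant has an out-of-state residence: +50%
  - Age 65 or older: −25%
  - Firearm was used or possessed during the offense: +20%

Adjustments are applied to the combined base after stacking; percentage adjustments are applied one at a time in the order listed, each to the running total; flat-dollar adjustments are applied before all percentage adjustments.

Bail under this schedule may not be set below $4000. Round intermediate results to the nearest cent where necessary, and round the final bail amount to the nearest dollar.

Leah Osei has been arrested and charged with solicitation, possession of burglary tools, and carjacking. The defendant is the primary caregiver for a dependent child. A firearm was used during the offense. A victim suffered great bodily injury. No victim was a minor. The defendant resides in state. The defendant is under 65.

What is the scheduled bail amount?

Base amounts from the schedule: solicitation $3000; possession of burglary tools $3850; carjacking $227500.
Stacking rule: highest base plus 33% of each additional charge. Highest is carjacking at $227500. Additional: $3000 × 33% = $990; $3850 × 33% = $1270.50. Combined base = $227500 + $2260.50 = $229760.50.
Victim suffered great bodily injury (+$21000 flat): $229760.50 + $21000 = $250760.50.
Defendant is the primary caregiver for a dependent (−40%): $250760.50 × 0.6 = $150456.30.
Firearm was used or possessed during the offense (+20%): $150456.30 × 1.2 = $180547.56.
$180547.56 is at or above the $4000 minimum.
Rounded to the nearest dollar: $180548.

$180548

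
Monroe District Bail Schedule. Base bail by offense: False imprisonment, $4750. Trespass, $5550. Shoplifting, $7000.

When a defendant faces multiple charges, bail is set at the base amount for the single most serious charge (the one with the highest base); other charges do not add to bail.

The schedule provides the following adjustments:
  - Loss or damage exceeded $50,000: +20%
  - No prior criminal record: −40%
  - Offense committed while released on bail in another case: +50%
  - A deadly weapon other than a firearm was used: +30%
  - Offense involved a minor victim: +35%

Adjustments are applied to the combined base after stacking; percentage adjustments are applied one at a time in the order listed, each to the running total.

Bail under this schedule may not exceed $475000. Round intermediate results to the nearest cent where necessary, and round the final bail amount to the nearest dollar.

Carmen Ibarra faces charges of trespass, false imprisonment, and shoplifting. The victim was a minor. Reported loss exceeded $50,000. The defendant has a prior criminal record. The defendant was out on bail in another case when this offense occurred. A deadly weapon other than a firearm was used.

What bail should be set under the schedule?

$22113

Base amounts from the schedule: trespass $5550; false imprisonment $4750; shoplifting $7000.
Stacking rule: use the highest base only. Highest is shoplifting at $7000. Combined base = $7000.
Loss or damage exceeded $50,000 (+20%): $7000 × 1.2 = $8400.
Offense committed while released on bail in another case (+50%): $8400 × 1.5 = $12600.
A deadly weapon other than a firearm was used (+30%): $12600 × 1.3 = $16380.
Offense involved a minor victim (+35%): $16380 × 1.35 = $22113.
$22113 is within the $475000 maximum.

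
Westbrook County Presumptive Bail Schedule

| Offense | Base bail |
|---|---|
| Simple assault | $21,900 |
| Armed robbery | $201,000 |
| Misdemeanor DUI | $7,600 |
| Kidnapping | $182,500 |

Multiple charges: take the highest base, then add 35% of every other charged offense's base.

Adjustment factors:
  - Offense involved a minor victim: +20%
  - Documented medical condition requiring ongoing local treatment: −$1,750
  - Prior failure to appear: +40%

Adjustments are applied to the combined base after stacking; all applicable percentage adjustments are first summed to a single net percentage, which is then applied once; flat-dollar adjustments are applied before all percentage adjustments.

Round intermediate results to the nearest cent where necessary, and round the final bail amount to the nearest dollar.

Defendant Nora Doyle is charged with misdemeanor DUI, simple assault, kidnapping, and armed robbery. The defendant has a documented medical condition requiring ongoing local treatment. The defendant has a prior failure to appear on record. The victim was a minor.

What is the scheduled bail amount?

Base amounts from the schedule: misdemeanor DUI $7,600; simple assault $21,900; kidnapping $182,500; armed robbery $201,000.
Stacking rule: highest base plus 35% of each additional charge. Highest is armed robbery at $201,000. Additional: $7,600 × 35% = $2,660; $21,900 × 35% = $7,665; $182,500 × 35% = $63,875. Combined base = $201,000 + $74,200 = $275,200.
Documented medical condition requiring ongoing local treatment (−$1,750 flat): $275,200 − $1,750 = $273,450.
Net percentage adjustment: +20% +40% = +60%. $273,450 × 1.6 = $437,520.

$437,520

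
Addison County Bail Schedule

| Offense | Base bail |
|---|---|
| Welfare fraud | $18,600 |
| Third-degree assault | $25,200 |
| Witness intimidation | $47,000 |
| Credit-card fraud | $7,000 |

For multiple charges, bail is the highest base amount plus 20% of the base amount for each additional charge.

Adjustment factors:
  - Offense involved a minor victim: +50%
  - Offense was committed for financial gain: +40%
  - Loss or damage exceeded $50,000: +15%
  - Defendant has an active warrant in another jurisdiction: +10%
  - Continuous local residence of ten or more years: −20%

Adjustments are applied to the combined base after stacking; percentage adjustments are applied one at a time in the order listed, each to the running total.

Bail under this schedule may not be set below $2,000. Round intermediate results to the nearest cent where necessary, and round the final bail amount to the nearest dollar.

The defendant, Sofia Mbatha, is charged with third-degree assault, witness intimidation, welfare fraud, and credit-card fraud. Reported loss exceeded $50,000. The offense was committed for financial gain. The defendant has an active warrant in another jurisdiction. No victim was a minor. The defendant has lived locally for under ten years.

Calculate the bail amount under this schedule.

$101,230

Base amounts from the schedule: third-degree assault $25,200; witness intimidation $47,000; welfare fraud $18,600; credit-card fraud $7,000.
Stacking rule: highest base plus 20% of each additional charge. Highest is witness intimidation at $47,000. Additional: $25,200 × 20% = $5,040; $18,600 × 20% = $3,720; $7,000 × 20% = $1,400. Combined base = $47,000 + $10,160 = $57,160.
Offense was committed for financial gain (+40%): $57,160 × 1.4 = $80,024.
Loss or damage exceeded $50,000 (+15%): $80,024 × 1.15 = $92,027.60.
Defendant has an active warrant in another jurisdiction (+10%): $92,027.60 × 1.1 = $101,230.36.
$101,230.36 is at or above the $2,000 minimum.
Rounded to the nearest dollar: $101,230.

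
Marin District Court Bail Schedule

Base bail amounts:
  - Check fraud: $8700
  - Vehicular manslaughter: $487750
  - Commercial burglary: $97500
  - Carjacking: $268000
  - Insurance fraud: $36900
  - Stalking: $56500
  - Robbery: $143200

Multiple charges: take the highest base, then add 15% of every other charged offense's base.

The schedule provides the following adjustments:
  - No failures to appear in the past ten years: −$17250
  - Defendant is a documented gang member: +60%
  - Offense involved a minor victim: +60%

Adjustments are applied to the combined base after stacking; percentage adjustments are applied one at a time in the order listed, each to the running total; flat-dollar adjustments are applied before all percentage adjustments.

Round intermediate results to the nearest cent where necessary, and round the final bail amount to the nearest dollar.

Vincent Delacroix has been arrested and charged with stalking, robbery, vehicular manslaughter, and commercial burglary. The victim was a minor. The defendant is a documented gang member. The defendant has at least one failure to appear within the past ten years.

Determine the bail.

$1362765

Base amounts from the schedule: stalking $56500; robbery $143200; vehicular manslaughter $487750; commercial burglary $97500.
Stacking rule: highest base plus 15% of each additional charge. Highest is vehicular manslaughter at $487750. Additional: $56500 × 15% = $8475; $143200 × 15% = $21480; $97500 × 15% = $14625. Combined base = $487750 + $44580 = $532330.
Defendant is a documented gang member (+60%): $532330 × 1.6 = $851728.
Offense involved a minor victim (+60%): $851728 × 1.6 = $1362764.80.
Rounded to the nearest dollar: $1362765.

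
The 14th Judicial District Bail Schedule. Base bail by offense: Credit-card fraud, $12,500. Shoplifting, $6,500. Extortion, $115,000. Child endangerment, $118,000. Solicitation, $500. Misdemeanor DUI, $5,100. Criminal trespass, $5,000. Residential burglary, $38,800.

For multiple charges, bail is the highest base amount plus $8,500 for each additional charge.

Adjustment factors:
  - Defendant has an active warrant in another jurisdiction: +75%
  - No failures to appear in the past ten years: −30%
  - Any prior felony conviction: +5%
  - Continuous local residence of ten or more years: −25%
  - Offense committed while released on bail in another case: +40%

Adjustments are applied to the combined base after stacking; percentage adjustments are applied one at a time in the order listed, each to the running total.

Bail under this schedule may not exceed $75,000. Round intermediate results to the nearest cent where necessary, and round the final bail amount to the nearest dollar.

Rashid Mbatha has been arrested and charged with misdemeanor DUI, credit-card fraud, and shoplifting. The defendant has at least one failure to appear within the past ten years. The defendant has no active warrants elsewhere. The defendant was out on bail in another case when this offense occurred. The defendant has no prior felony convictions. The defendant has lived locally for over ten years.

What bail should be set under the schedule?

Base amounts from the schedule: misdemeanor DUI $5,100; credit-card fraud $12,500; shoplifting $6,500.
Stacking rule: highest base plus $8,500 per additional charge. Highest is credit-card fraud at $12,500; 2 additional charges → +$17,000. Combined base = $29,500.
Continuous local residence of ten or more years (−25%): $29,500 × 0.75 = $22,125.
Offense committed while released on bail in another case (+40%): $22,125 × 1.4 = $30,975.
$30,975 is within the $75,000 maximum.

$30,975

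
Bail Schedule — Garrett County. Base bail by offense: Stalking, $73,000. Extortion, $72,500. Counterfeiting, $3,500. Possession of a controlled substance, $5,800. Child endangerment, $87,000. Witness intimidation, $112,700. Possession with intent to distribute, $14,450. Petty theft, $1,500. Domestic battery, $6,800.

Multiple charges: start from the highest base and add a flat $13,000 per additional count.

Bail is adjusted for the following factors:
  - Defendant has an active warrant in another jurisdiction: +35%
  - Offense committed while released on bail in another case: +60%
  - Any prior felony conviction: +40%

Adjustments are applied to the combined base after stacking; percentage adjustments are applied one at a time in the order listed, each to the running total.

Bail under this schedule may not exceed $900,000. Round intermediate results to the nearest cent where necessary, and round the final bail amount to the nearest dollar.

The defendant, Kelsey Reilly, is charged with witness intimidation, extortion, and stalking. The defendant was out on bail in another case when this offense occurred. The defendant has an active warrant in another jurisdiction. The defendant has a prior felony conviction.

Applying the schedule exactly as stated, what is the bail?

Base amounts from the schedule: witness intimidation $112,700; extortion $72,500; stalking $73,000.
Stacking rule: highest base plus $13,000 per additional charge. Highest is witness intimidation at $112,700; 2 additional charges → +$26,000. Combined base = $138,700.
Defendant has an active warrant in another jurisdiction (+35%): $138,700 × 1.35 = $187,245.
Offense committed while released on bail in another case (+60%): $187,245 × 1.6 = $299,592.
Any prior felony conviction (+40%): $299,592 × 1.4 = $419,428.80.
$419,428.80 is within the $900,000 maximum.
Rounded to the nearest dollar: $419,429.

$419,429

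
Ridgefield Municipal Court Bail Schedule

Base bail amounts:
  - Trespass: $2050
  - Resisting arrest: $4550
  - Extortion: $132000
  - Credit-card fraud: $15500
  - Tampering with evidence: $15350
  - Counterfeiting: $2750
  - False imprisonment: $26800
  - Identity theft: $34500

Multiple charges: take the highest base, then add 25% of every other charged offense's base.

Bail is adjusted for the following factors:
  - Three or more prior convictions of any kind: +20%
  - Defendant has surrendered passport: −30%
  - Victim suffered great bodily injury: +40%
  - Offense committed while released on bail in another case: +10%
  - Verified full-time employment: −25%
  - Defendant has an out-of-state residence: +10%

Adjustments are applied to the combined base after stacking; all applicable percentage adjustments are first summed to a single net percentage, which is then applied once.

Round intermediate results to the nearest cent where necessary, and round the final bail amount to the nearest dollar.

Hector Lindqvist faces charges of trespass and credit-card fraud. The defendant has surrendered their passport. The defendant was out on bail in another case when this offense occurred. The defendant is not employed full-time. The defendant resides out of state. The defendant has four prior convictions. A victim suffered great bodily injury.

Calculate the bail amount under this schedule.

$24019

Base amounts from the schedule: trespass $2050; credit-card fraud $15500.
Stacking rule: highest base plus 25% of each additional charge. Highest is credit-card fraud at $15500. Additional: $2050 × 25% = $512.50. Combined base = $15500 + $512.50 = $16012.50.
Net percentage adjustment: +20% −30% +40% +10% +10% = +50%. $16012.50 × 1.5 = $24018.75.
Rounded to the nearest dollar: $24019.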